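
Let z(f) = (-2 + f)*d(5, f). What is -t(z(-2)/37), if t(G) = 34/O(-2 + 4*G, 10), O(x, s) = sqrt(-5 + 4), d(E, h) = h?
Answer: 34*I ≈ 34.0*I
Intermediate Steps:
z(f) = f*(-2 + f) (z(f) = (-2 + f)*f = f*(-2 + f))
O(x, s) = I (O(x, s) = sqrt(-1) = I)
t(G) = -34*I (t(G) = 34/I = 34*(-I) = -34*I)
-t(z(-2)/37) = -(-34)*I = 34*I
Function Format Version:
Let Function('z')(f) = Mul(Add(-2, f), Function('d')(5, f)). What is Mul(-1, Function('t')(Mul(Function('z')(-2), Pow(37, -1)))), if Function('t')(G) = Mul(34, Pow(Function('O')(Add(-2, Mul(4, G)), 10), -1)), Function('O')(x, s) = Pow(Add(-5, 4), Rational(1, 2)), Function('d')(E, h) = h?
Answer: Mul(34, I) ≈ Mul(34.000, I)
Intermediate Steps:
Function('z')(f) = Mul(f, Add(-2, f)) (Function('z')(f) = Mul(Add(-2, f), f) = Mul(f, Add(-2, f)))
Function('O')(x, s) = I (Function('O')(x, s) = Pow(-1, Rational(1, 2)) = I)
Function('t')(G) = Mul(-34, I) (Function('t')(G) = Mul(34, Pow(I, -1)) = Mul(34, Mul(-1, I)) = Mul(-34, I))
Mul(-1, Function('t')(Mul(Function('z')(-2), Pow(37, -1)))) = Mul(-1, Mul(-34, I)) = Mul(34, I)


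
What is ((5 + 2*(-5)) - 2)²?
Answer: 49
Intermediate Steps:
((5 + 2*(-5)) - 2)² = ((5 - 10) - 2)² = (-5 - 2)² = (-7)² = 49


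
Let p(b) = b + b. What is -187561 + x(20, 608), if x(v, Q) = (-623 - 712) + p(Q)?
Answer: -187680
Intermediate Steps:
p(b) = 2*b
x(v, Q) = -1335 + 2*Q (x(v, Q) = (-623 - 712) + 2*Q = -1335 + 2*Q)
-187561 + x(20, 608) = -187561 + (-1335 + 2*608) = -187561 + (-1335 + 1216) = -187561 - 119 = -187680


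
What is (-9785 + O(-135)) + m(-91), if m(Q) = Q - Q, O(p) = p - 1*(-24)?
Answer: -9896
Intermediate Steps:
O(p) = 24 + p (O(p) = p + 24 = 24 + p)
m(Q) = 0
(-9785 + O(-135)) + m(-91) = (-9785 + (24 - 135)) + 0 = (-9785 - 111) + 0 = -9896 + 0 = -9896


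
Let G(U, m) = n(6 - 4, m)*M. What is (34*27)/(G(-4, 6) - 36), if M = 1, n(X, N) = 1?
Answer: -918/35 ≈ -26.229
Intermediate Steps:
G(U, m) = 1 (G(U, m) = 1*1 = 1)
(34*27)/(G(-4, 6) - 36) = (34*27)/(1 - 36) = 918/(-35) = 918*(-1/35) = -918/35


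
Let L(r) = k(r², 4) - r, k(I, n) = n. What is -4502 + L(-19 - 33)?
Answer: -4446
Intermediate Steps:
L(r) = 4 - r
-4502 + L(-19 - 33) = -4502 + (4 - (-19 - 33)) = -4502 + (4 - 1*(-52)) = -4502 + (4 + 52) = -4502 + 56 = -4446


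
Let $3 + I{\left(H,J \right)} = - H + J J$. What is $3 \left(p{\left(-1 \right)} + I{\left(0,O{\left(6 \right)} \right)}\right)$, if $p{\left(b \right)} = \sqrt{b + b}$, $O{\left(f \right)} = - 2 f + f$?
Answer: $99 + 3 i \sqrt{2} \approx 99.0 + 4.2426 i$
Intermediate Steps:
$O{\left(f \right)} = - f$
$p{\left(b \right)} = \sqrt{2} \sqrt{b}$ ($p{\left(b \right)} = \sqrt{2 b} = \sqrt{2} \sqrt{b}$)
$I{\left(H,J \right)} = -3 + J^{2} - H$ ($I{\left(H,J \right)} = -3 - \left(H - J J\right) = -3 - \left(H - J^{2}\right) = -3 + J^{2} - H$)
$3 \left(p{\left(-1 \right)} + I{\left(0,O{\left(6 \right)} \right)}\right) = 3 \left(\sqrt{2} \sqrt{-1} - \left(3 - \left(\left(-1\right) 6\right)^{2}\right)\right) = 3 \left(\sqrt{2} i + \left(-3 + \left(-6\right)^{2} + 0\right)\right) = 3 \left(i \sqrt{2} + \left(-3 + 36 + 0\right)\right) = 3 \left(i \sqrt{2} + 33\right) = 3 \left(33 + i \sqrt{2}\right) = 99 + 3 i \sqrt{2}$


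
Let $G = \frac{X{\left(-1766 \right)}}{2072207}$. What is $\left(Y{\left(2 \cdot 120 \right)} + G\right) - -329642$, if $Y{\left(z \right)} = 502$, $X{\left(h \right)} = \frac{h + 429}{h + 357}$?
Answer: $\frac{963934531302809}{2919739663} \approx 3.3014 \cdot 10^{5}$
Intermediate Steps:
$X{\left(h \right)} = \frac{429 + h}{357 + h}$
$G = \frac{1337}{2919739663}$ ($G = \frac{\frac{1}{357 - 1766} \left(429 - 1766\right)}{2072207} = \frac{1}{-1409} \left(-1337\right) \frac{1}{2072207} = \left(- \frac{1}{1409}\right) \left(-1337\right) \frac{1}{2072207} = \frac{1337}{1409} \cdot \frac{1}{2072207} = \frac{1337}{2919739663} \approx 4.5792 \cdot 10^{-7}$)
$\left(Y{\left(2 \cdot 120 \right)} + G\right) - -329642 = \left(502 + \frac{1337}{2919739663}\right) - -329642 = \frac{1465709312163}{2919739663} + \left(-1202207 + 1531849\right) = \frac{1465709312163}{2919739663} + 329642 = \frac{963934531302809}{2919739663}$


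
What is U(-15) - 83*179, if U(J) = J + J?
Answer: -14887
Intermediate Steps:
U(J) = 2*J
U(-15) - 83*179 = 2*(-15) - 83*179 = -30 - 14857 = -14887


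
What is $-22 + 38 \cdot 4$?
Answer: $130$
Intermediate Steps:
$-22 + 38 \cdot 4 = -22 + 152 = 130$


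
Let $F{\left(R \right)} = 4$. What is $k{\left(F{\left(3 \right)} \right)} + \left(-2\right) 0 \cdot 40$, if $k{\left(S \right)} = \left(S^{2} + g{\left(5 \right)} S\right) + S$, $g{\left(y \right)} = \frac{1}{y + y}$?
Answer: $\frac{102}{5} \approx 20.4$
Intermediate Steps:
$g{\left(y \right)} = \frac{1}{2 y}$
$k{\left(S \right)} = S^{2} + \frac{11 S}{10}$ ($k{\left(S \right)} = \left(S^{2} + \frac{1}{2 \cdot 5} S\right) + S = \left(S^{2} + \frac{1}{2} \cdot \frac{1}{5} S\right) + S = \left(S^{2} + \frac{S}{10}\right) + S = S^{2} + \frac{11 S}{10}$)
$k{\left(F{\left(3 \right)} \right)} + \left(-2\right) 0 \cdot 40 = \frac{1}{10} \cdot 4 \left(11 + 10 \cdot 4\right) + \left(-2\right) 0 \cdot 40 = \frac{1}{10} \cdot 4 \left(11 + 40\right) + 0 \cdot 40 = \frac{1}{10} \cdot 4 \cdot 51 + 0 = \frac{102}{5} + 0 = \frac{102}{5}$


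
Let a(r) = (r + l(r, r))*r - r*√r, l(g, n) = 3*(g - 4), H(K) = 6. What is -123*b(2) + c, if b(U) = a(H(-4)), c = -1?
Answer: -8857 + 738*√6 ≈ -7049.3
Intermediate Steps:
l(g, n) = -12 + 3*g (l(g, n) = 3*(-4 + g) = -12 + 3*g)
a(r) = -r^(3/2) + r*(-12 + 4*r) (a(r) = (r + (-12 + 3*r))*r - r*√r = (-12 + 4*r)*r - r^(3/2) = r*(-12 + 4*r) - r^(3/2) = -r^(3/2) + r*(-12 + 4*r))
b(U) = 72 - 6*√6 (b(U) = -6^(3/2) - 12*6 + 4*6² = -6*√6 - 72 + 4*36 = -6*√6 - 72 + 144 = 72 - 6*√6)
-123*b(2) + c = -123*(72 - 6*√6) - 1 = (-8856 + 738*√6) - 1 = -8857 + 738*√6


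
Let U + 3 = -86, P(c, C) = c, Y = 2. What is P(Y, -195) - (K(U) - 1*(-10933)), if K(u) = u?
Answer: -10842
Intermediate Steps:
U = -89 (U = -3 - 86 = -89)
P(Y, -195) - (K(U) - 1*(-10933)) = 2 - (-89 - 1*(-10933)) = 2 - (-89 + 10933) = 2 - 1*10844 = 2 - 10844 = -10842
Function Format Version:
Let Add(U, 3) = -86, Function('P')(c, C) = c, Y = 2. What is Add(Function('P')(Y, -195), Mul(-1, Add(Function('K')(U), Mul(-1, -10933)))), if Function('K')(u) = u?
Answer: -10842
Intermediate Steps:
U = -89 (U = Add(-3, -86) = -89)
Add(Function('P')(Y, -195), Mul(-1, Add(Function('K')(U), Mul(-1, -10933)))) = Add(2, Mul(-1, Add(-89, Mul(-1, -10933)))) = Add(2, Mul(-1, Add(-89, 10933))) = Add(2, Mul(-1, 10844)) = Add(2, -10844) = -10842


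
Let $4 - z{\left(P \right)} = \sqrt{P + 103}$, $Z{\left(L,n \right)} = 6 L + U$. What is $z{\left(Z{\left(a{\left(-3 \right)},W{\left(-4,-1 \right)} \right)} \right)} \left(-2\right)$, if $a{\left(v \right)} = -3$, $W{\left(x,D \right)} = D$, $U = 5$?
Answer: $-8 + 6 \sqrt{10} \approx 10.974$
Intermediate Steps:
$Z{\left(L,n \right)} = 5 + 6 L$ ($Z{\left(L,n \right)} = 6 L + 5 = 5 + 6 L$)
$z{\left(P \right)} = 4 - \sqrt{103 + P}$ ($z{\left(P \right)} = 4 - \sqrt{P + 103} = 4 - \sqrt{103 + P}$)
$z{\left(Z{\left(a{\left(-3 \right)},W{\left(-4,-1 \right)} \right)} \right)} \left(-2\right) = \left(4 - \sqrt{103 + \left(5 + 6 \left(-3\right)\right)}\right) \left(-2\right) = \left(4 - \sqrt{103 + \left(5 - 18\right)}\right) \left(-2\right) = \left(4 - \sqrt{103 - 13}\right) \left(-2\right) = \left(4 - \sqrt{90}\right) \left(-2\right) = \left(4 - 3 \sqrt{10}\right) \left(-2\right) = -8 + 6 \sqrt{10}$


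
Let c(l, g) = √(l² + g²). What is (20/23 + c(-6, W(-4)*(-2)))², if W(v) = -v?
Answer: 62500/529 ≈ 118.15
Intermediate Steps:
c(l, g) = √(g² + l²)
(20/23 + c(-6, W(-4)*(-2)))² = (20/23 + √((-1*(-4)*(-2))² + (-6)²))² = (20*(1/23) + √((4*(-2))² + 36))² = (20/23 + √((-8)² + 36))² = (20/23 + √(64 + 36))² = (20/23 + √100)² = (20/23 + 10)² = (250/23)² = 62500/529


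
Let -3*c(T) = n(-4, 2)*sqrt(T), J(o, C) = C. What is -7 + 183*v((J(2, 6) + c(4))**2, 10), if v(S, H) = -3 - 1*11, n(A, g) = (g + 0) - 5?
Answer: -2569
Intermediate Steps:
n(A, g) = -5 + g (n(A, g) = g - 5 = -5 + g)
c(T) = sqrt(T) (c(T) = -(-5 + 2)*sqrt(T)/3 = -(-1)*sqrt(T) = sqrt(T))
v(S, H) = -14 (v(S, H) = -3 - 11 = -14)
-7 + 183*v((J(2, 6) + c(4))**2, 10) = -7 + 183*(-14) = -7 - 2562 = -2569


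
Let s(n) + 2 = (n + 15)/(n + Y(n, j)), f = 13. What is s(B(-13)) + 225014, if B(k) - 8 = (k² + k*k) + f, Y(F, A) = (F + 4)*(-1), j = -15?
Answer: 449837/2 ≈ 2.2492e+5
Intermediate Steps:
Y(F, A) = -4 - F (Y(F, A) = (4 + F)*(-1) = -4 - F)
B(k) = 21 + 2*k² (B(k) = 8 + ((k² + k*k) + 13) = 8 + ((k² + k²) + 13) = 8 + (2*k² + 13) = 8 + (13 + 2*k²) = 21 + 2*k²)
s(n) = -23/4 - n/4 (s(n) = -2 + (n + 15)/(n + (-4 - n)) = -2 + (15 + n)/(-4) = -2 + (15 + n)*(-¼) = -2 + (-15/4 - n/4) = -23/4 - n/4)
s(B(-13)) + 225014 = (-23/4 - (21 + 2*(-13)²)/4) + 225014 = (-23/4 - (21 + 2*169)/4) + 225014 = (-23/4 - (21 + 338)/4) + 225014 = (-23/4 - ¼*359) + 225014 = (-23/4 - 359/4) + 225014 = -191/2 + 225014 = 449837/2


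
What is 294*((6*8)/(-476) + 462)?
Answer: 2308572/17 ≈ 1.3580e+5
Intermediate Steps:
294*((6*8)/(-476) + 462) = 294*(48*(-1/476) + 462) = 294*(-12/119 + 462) = 294*(54966/119) = 2308572/17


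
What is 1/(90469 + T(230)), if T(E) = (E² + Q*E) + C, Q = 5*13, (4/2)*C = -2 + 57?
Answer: 2/316693 ≈ 6.3153e-6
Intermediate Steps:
C = 55/2 (C = (-2 + 57)/2 = (½)*55 = 55/2 ≈ 27.500)
Q = 65
T(E) = 55/2 + E² + 65*E (T(E) = (E² + 65*E) + 55/2 = 55/2 + E² + 65*E)
1/(90469 + T(230)) = 1/(90469 + (55/2 + 230² + 65*230)) = 1/(90469 + (55/2 + 52900 + 14950)) = 1/(90469 + 135755/2) = 1/(316693/2) = 2/316693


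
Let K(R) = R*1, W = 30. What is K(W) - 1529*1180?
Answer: -1804190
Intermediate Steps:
K(R) = R
K(W) - 1529*1180 = 30 - 1529*1180 = 30 - 1804220 = -1804190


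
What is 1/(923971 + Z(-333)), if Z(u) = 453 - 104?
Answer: 1/924320 ≈ 1.0819e-6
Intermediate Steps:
Z(u) = 349
1/(923971 + Z(-333)) = 1/(923971 + 349) = 1/924320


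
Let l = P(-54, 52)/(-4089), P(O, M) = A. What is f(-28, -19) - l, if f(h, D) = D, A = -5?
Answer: -77696/4089 ≈ -19.001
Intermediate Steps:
P(O, M) = -5
l = 5/4089 (l = -5/(-4089) = -5*(-1/4089) = 5/4089 ≈ 0.0012228)
f(-28, -19) - l = -19 - 1*5/4089 = -19 - 5/4089 = -77696/4089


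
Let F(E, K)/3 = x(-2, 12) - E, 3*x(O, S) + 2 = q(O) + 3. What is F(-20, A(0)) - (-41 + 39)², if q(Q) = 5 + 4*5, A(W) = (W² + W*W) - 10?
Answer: 82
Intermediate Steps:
A(W) = -10 + 2*W² (A(W) = (W² + W²) - 10 = 2*W² - 10 = -10 + 2*W²)
q(Q) = 25 (q(Q) = 5 + 20 = 25)
x(O, S) = 26/3 (x(O, S) = -⅔ + (25 + 3)/3 = -⅔ + (⅓)*28 = -⅔ + 28/3 = 26/3)
F(E, K) = 26 - 3*E (F(E, K) = 3*(26/3 - E) = 26 - 3*E)
F(-20, A(0)) - (-41 + 39)² = (26 - 3*(-20)) - (-41 + 39)² = (26 + 60) - 1*(-2)² = 86 - 1*4 = 86 - 4 = 82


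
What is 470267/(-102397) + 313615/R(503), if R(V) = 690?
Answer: 6357750185/14130786 ≈ 449.92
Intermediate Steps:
470267/(-102397) + 313615/R(503) = 470267/(-102397) + 313615/690 = 470267*(-1/102397) + 313615*(1/690) = -470267/102397 + 62723/138 = 6357750185/14130786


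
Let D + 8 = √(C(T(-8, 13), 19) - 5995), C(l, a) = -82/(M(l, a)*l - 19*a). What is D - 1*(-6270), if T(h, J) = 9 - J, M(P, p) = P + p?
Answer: 6262 + I*√1062525273/421 ≈ 6262.0 + 77.426*I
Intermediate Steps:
C(l, a) = -82/(-19*a + l*(a + l)) (C(l, a) = -82/((l + a)*l - 19*a) = -82/((a + l)*l - 19*a) = -82/(l*(a + l) - 19*a) = -82/(-19*a + l*(a + l)))
D = -8 + I*√1062525273/421 (D = -8 + √(82/(19*19 - (9 - 1*13)*(19 + (9 - 1*13))) - 5995) = -8 + √(82/(361 - (9 - 13)*(19 + (9 - 13))) - 5995) = -8 + √(82/(361 - 1*(-4)*(19 - 4)) - 5995) = -8 + √(82/(361 - 1*(-4)*15) - 5995) = -8 + √(82/(361 + 60) - 5995) = -8 + √(82/421 - 5995) = -8 + √(-2523813/421) = -8 + I*√1062525273/421 ≈ -8.0 + 77.426*I)
D - 1*(-6270) = (-8 + I*√1062525273/421) - 1*(-6270) = (-8 + I*√1062525273/421) + 6270 = 6262 + I*√1062525273/421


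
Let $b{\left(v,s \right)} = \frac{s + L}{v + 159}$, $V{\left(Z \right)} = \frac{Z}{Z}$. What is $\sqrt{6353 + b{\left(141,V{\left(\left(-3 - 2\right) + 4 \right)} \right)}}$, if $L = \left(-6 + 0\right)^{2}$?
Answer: $\frac{\sqrt{5717811}}{30} \approx 79.707$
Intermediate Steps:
$V{\left(Z \right)} = 1$
$L = 36$ ($L = \left(-6\right)^{2} = 36$)
$b{\left(v,s \right)} = \frac{36 + s}{159 + v}$ ($b{\left(v,s \right)} = \frac{s + 36}{v + 159} = \frac{36 + s}{159 + v}$)
$\sqrt{6353 + b{\left(141,V{\left(\left(-3 - 2\right) + 4 \right)} \right)}} = \sqrt{6353 + \frac{36 + 1}{159 + 141}} = \sqrt{6353 + \frac{1}{300} \cdot 37} = \sqrt{6353 + \frac{37}{300}} = \sqrt{\frac{1905937}{300}} = \frac{\sqrt{5717811}}{30}$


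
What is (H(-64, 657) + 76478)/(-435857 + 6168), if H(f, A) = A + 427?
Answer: -77562/429689 ≈ -0.18051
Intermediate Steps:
H(f, A) = 427 + A
(H(-64, 657) + 76478)/(-435857 + 6168) = ((427 + 657) + 76478)/(-435857 + 6168) = (1084 + 76478)/(-429689) = 77562*(-1/429689) = -77562/429689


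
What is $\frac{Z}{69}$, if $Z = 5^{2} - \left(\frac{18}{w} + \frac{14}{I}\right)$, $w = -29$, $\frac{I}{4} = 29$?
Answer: $\frac{17}{46} \approx 0.36957$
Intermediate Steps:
$I = 116$ ($I = 4 \cdot 29 = 116$)
$Z = \frac{51}{2}$ ($Z = 5^{2} - \left(\frac{18}{-29} + \frac{14}{116}\right) = 25 - \left(18 \left(- \frac{1}{29}\right) + 14 \cdot \frac{1}{116}\right) = 25 - \left(- \frac{18}{29} + \frac{7}{58}\right) = 25 - - \frac{1}{2} = 25 + \frac{1}{2} = \frac{51}{2} \approx 25.5$)
$\frac{Z}{69} = \frac{51}{2 \cdot 69} = \frac{51}{2} \cdot \frac{1}{69} = \frac{17}{46}$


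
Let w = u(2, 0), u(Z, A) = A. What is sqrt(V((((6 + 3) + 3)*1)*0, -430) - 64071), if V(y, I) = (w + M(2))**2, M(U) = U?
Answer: I*sqrt(64067) ≈ 253.11*I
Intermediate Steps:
w = 0
V(y, I) = 4 (V(y, I) = (0 + 2)**2 = 2**2 = 4)
sqrt(V((((6 + 3) + 3)*1)*0, -430) - 64071) = sqrt(4 - 64071) = sqrt(-64067) = I*sqrt(64067)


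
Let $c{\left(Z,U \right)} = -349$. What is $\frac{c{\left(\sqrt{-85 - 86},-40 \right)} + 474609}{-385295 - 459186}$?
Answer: $- \frac{474260}{844481} \approx -0.5616$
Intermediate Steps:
$\frac{c{\left(\sqrt{-85 - 86},-40 \right)} + 474609}{-385295 - 459186} = \frac{-349 + 474609}{-385295 - 459186} = \frac{474260}{-844481} = 474260 \left(- \frac{1}{844481}\right) = - \frac{474260}{844481}$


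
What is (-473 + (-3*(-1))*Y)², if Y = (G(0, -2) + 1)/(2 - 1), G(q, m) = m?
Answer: 226576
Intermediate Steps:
Y = -1 (Y = (-2 + 1)/(2 - 1) = -1/1 = -1*1 = -1)
(-473 + (-3*(-1))*Y)² = (-473 - 3*(-1)*(-1))² = (-473 + 3*(-1))² = (-473 - 3)² = (-476)² = 226576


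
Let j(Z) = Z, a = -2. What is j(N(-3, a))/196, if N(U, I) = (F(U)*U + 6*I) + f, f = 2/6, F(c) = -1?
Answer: -13/294 ≈ -0.044218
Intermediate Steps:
f = ⅓ (f = 2*(⅙) = ⅓ ≈ 0.33333)
N(U, I) = ⅓ - U + 6*I (N(U, I) = (-U + 6*I) + ⅓ = ⅓ - U + 6*I)
j(N(-3, a))/196 = (⅓ - 1*(-3) + 6*(-2))/196 = (⅓ + 3 - 12)*(1/196) = -26/3*1/196 = -13/294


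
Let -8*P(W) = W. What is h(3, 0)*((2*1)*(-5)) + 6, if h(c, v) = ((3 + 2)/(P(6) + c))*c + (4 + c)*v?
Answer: -182/3 ≈ -60.667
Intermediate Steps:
P(W) = -W/8
h(c, v) = v*(4 + c) + 5*c/(-¾ + c) (h(c, v) = ((3 + 2)/(-⅛*6 + c))*c + (4 + c)*v = (5/(-¾ + c))*c + v*(4 + c) = 5*c/(-¾ + c) + v*(4 + c) = v*(4 + c) + 5*c/(-¾ + c))
h(3, 0)*((2*1)*(-5)) + 6 = ((-12*0 + 20*3 + 4*0*3² + 13*3*0)/(-3 + 4*3))*((2*1)*(-5)) + 6 = ((0 + 60 + 4*0*9 + 0)/(-3 + 12))*(2*(-5)) + 6 = ((0 + 60 + 0 + 0)/9)*(-10) + 6 = ((⅑)*60)*(-10) + 6 = (20/3)*(-10) + 6 = -200/3 + 6 = -182/3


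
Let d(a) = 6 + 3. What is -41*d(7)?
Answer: -369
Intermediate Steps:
d(a) = 9
-41*d(7) = -41*9 = -1*369 = -369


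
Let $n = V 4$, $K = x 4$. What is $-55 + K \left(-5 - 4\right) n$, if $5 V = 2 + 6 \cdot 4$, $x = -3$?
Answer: $\frac{10957}{5} \approx 2191.4$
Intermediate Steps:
$K = -12$ ($K = \left(-3\right) 4 = -12$)
$V = \frac{26}{5}$ ($V = \frac{2 + 6 \cdot 4}{5} = \frac{2 + 24}{5} = \frac{1}{5} \cdot 26 = \frac{26}{5} \approx 5.2$)
$n = \frac{104}{5}$ ($n = \frac{26}{5} \cdot 4 = \frac{104}{5} \approx 20.8$)
$-55 + K \left(-5 - 4\right) n = -55 + - 12 \left(-5 - 4\right) \frac{104}{5} = -55 + \left(-12\right) \left(-9\right) \frac{104}{5} = -55 + 108 \cdot \frac{104}{5} = -55 + \frac{11232}{5} = \frac{10957}{5}$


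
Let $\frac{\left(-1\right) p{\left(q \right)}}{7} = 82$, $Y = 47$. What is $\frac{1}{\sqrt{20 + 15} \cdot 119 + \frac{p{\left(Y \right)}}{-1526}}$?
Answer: $- \frac{4469}{5888637754} + \frac{1413839 \sqrt{35}}{5888637754} \approx 0.0014197$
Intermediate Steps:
$p{\left(q \right)} = -574$ ($p{\left(q \right)} = \left(-7\right) 82 = -574$)
$\frac{1}{\sqrt{20 + 15} \cdot 119 + \frac{p{\left(Y \right)}}{-1526}} = \frac{1}{\sqrt{20 + 15} \cdot 119 - \frac{574}{-1526}} = \frac{1}{\sqrt{35} \cdot 119 - - \frac{41}{109}} = \frac{1}{119 \sqrt{35} + \frac{41}{109}} = \frac{1}{\frac{41}{109} + 119 \sqrt{35}}$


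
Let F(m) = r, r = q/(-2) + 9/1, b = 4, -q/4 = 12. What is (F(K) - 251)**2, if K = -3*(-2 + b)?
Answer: 47524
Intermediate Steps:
q = -48 (q = -4*12 = -48)
K = -6 (K = -3*(-2 + 4) = -3*2 = -6)
r = 33 (r = -48/(-2) + 9/1 = -48*(-1/2) + 9*1 = 24 + 9 = 33)
F(m) = 33
(F(K) - 251)**2 = (33 - 251)**2 = (-218)**2 = 47524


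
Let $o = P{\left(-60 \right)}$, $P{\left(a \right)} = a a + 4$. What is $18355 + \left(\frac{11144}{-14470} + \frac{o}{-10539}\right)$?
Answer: $\frac{1399477802827}{76249665} \approx 18354.0$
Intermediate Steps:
$P{\left(a \right)} = 4 + a^{2}$ ($P{\left(a \right)} = a^{2} + 4 = 4 + a^{2}$)
$o = 3604$ ($o = 4 + \left(-60\right)^{2} = 4 + 3600 = 3604$)
$18355 + \left(\frac{11144}{-14470} + \frac{o}{-10539}\right) = 18355 + \left(\frac{11144}{-14470} + \frac{3604}{-10539}\right) = 18355 + \left(11144 \left(- \frac{1}{14470}\right) + 3604 \left(- \frac{1}{10539}\right)\right) = 18355 - \frac{84798248}{76249665} = \frac{1399477802827}{76249665}$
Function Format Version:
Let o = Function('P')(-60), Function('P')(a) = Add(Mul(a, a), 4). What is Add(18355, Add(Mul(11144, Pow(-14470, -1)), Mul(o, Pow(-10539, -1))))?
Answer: Rational(1399477802827, 76249665) ≈ 18354.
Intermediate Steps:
Function('P')(a) = Add(4, Pow(a, 2)) (Function('P')(a) = Add(Pow(a, 2), 4) = Add(4, Pow(a, 2)))
o = 3604 (o = Add(4, Pow(-60, 2)) = Add(4, 3600) = 3604)
Add(18355, Add(Mul(11144, Pow(-14470, -1)), Mul(o, Pow(-10539, -1)))) = Add(18355, Add(Mul(11144, Pow(-14470, -1)), Mul(3604, Pow(-10539, -1)))) = Add(18355, Add(Mul(11144, Rational(-1, 14470)), Mul(3604, Rational(-1, 10539)))) = Add(18355, Add(Rational(-5572, 7235), Rational(-3604, 10539))) = Add(18355, Rational(-84798248, 76249665)) = Rational(1399477802827, 76249665)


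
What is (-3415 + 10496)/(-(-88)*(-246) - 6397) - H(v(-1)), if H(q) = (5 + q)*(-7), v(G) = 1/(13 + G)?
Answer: 11890243/336540 ≈ 35.331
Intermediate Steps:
H(q) = -35 - 7*q
(-3415 + 10496)/(-(-88)*(-246) - 6397) - H(v(-1)) = (-3415 + 10496)/(-(-88)*(-246) - 6397) - (-35 - 7/(13 - 1)) = 7081/(-88*246 - 6397) - (-35 - 7/12) = 7081/(-21648 - 6397) - (-35 - 7*1/12) = 7081/(-28045) - (-35 - 7/12) = 7081*(-1/28045) - 1*(-427/12) = -7081/28045 + 427/12 = 11890243/336540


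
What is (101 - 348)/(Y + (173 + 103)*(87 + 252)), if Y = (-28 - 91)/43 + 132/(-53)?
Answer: -562913/213220373 ≈ -0.0026401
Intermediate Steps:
Y = -11983/2279 (Y = -119*1/43 + 132*(-1/53) = -119/43 - 132/53 = -11983/2279 ≈ -5.2580)
(101 - 348)/(Y + (173 + 103)*(87 + 252)) = (101 - 348)/(-11983/2279 + (173 + 103)*(87 + 252)) = -247/(-11983/2279 + 276*339) = -247/(-11983/2279 + 93564) = -247/213220373/2279 = -247*2279/213220373 = -562913/213220373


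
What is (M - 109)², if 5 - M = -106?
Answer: 4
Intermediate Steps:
M = 111 (M = 5 - 1*(-106) = 5 + 106 = 111)
(M - 109)² = (111 - 109)² = 2² = 4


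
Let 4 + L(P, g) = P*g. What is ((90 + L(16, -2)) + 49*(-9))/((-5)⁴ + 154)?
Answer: -387/779 ≈ -0.49679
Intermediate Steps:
L(P, g) = -4 + P*g
((90 + L(16, -2)) + 49*(-9))/((-5)⁴ + 154) = ((90 + (-4 + 16*(-2))) + 49*(-9))/((-5)⁴ + 154) = ((90 + (-4 - 32)) - 441)/(625 + 154) = ((90 - 36) - 441)/779 = (54 - 441)*(1/779) = -387*1/779 = -387/779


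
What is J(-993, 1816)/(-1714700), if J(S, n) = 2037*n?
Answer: -924798/428675 ≈ -2.1573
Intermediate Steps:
J(-993, 1816)/(-1714700) = (2037*1816)/(-1714700) = 3699192*(-1/1714700) = -924798/428675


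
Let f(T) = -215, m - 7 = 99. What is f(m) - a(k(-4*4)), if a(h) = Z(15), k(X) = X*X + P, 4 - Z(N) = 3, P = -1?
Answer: -216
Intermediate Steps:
m = 106 (m = 7 + 99 = 106)
Z(N) = 1 (Z(N) = 4 - 1*3 = 4 - 3 = 1)
k(X) = -1 + X**2 (k(X) = X*X - 1 = X**2 - 1 = -1 + X**2)
a(h) = 1
f(m) - a(k(-4*4)) = -215 - 1*1 = -215 - 1 = -216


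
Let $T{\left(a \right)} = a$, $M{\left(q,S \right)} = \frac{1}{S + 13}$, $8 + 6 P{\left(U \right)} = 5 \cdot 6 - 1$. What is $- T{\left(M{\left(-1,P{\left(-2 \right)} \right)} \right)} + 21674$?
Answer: $\frac{715240}{33} \approx 21674.0$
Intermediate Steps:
$P{\left(U \right)} = \frac{7}{2}$ ($P{\left(U \right)} = - \frac{4}{3} + \frac{5 \cdot 6 - 1}{6} = - \frac{4}{3} + \frac{30 - 1}{6} = - \frac{4}{3} + \frac{1}{6} \cdot 29 = - \frac{4}{3} + \frac{29}{6} = \frac{7}{2}$)
$M{\left(q,S \right)} = \frac{1}{13 + S}$
$- T{\left(M{\left(-1,P{\left(-2 \right)} \right)} \right)} + 21674 = - \frac{1}{13 + \frac{7}{2}} + 21674 = - \frac{1}{\frac{33}{2}} + 21674 = \left(-1\right) \frac{2}{33} + 21674 = - \frac{2}{33} + 21674 = \frac{715240}{33}$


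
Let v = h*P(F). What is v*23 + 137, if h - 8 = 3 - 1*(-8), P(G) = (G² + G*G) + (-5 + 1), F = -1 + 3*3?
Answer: 54325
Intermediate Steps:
F = 8 (F = -1 + 9 = 8)
P(G) = -4 + 2*G² (P(G) = (G² + G²) - 4 = 2*G² - 4 = -4 + 2*G²)
h = 19 (h = 8 + (3 - 1*(-8)) = 8 + (3 + 8) = 8 + 11 = 19)
v = 2356 (v = 19*(-4 + 2*8²) = 19*(-4 + 2*64) = 19*(-4 + 128) = 19*124 = 2356)
v*23 + 137 = 2356*23 + 137 = 54188 + 137 = 54325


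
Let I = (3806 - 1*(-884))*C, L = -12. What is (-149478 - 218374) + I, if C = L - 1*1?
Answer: -428822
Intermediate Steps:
C = -13 (C = -12 - 1*1 = -12 - 1 = -13)
I = -60970 (I = (3806 - 1*(-884))*(-13) = (3806 + 884)*(-13) = 4690*(-13) = -60970)
(-149478 - 218374) + I = (-149478 - 218374) - 60970 = -367852 - 60970 = -428822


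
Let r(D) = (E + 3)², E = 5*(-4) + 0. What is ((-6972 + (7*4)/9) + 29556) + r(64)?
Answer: 205885/9 ≈ 22876.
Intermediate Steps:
E = -20 (E = -20 + 0 = -20)
r(D) = 289 (r(D) = (-20 + 3)² = (-17)² = 289)
((-6972 + (7*4)/9) + 29556) + r(64) = ((-6972 + (7*4)/9) + 29556) + 289 = ((-6972 + 28*(⅑)) + 29556) + 289 = ((-6972 + 28/9) + 29556) + 289 = (-62720/9 + 29556) + 289 = 203284/9 + 289 = 205885/9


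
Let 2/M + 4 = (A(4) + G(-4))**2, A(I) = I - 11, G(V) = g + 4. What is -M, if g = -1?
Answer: -1/6 ≈ -0.16667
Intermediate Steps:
G(V) = 3 (G(V) = -1 + 4 = 3)
A(I) = -11 + I
M = 1/6 (M = 2/(-4 + ((-11 + 4) + 3)**2) = 2/(-4 + (-7 + 3)**2) = 2/(-4 + (-4)**2) = 2/(-4 + 16) = 2/12 = 2*(1/12) = 1/6 ≈ 0.16667)
-M = -1*1/6 = -1/6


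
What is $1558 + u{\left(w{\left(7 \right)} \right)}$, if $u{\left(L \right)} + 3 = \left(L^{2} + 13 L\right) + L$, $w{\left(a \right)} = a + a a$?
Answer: $5475$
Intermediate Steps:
$w{\left(a \right)} = a + a^{2}$
$u{\left(L \right)} = -3 + L^{2} + 14 L$ ($u{\left(L \right)} = -3 + \left(\left(L^{2} + 13 L\right) + L\right) = -3 + \left(L^{2} + 14 L\right) = -3 + L^{2} + 14 L$)
$1558 + u{\left(w{\left(7 \right)} \right)} = 1558 + \left(-3 + \left(7 \left(1 + 7\right)\right)^{2} + 14 \cdot 7 \left(1 + 7\right)\right) = 1558 + \left(-3 + \left(7 \cdot 8\right)^{2} + 14 \cdot 7 \cdot 8\right) = 1558 + \left(-3 + 56^{2} + 14 \cdot 56\right) = 1558 + \left(-3 + 3136 + 784\right) = 1558 + 3917 = 5475$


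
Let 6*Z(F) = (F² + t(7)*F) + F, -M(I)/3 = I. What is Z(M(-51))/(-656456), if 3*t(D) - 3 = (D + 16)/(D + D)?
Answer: -111061/18380768 ≈ -0.0060422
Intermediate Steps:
M(I) = -3*I
t(D) = 1 + (16 + D)/(6*D) (t(D) = 1 + ((D + 16)/(D + D))/3 = 1 + ((16 + D)/((2*D)))/3 = 1 + ((16 + D)*(1/(2*D)))/3 = 1 + ((16 + D)/(2*D))/3 = 1 + (16 + D)/(6*D))
Z(F) = F²/6 + 107*F/252 (Z(F) = ((F² + ((⅙)*(16 + 7*7)/7)*F) + F)/6 = ((F² + ((⅙)*(⅐)*(16 + 49))*F) + F)/6 = ((F² + ((⅙)*(⅐)*65)*F) + F)/6 = ((F² + 65*F/42) + F)/6 = (F² + 107*F/42)/6 = F²/6 + 107*F/252)
Z(M(-51))/(-656456) = ((-3*(-51))*(107 + 42*(-3*(-51)))/252)/(-656456) = ((1/252)*153*(107 + 42*153))*(-1/656456) = ((1/252)*153*(107 + 6426))*(-1/656456) = ((1/252)*153*6533)*(-1/656456) = (111061/28)*(-1/656456) = -111061/18380768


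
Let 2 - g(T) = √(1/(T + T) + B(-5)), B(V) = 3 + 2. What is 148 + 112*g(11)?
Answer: 372 - 56*√2442/11 ≈ 120.42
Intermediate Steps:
B(V) = 5
g(T) = 2 - √(5 + 1/(2*T)) (g(T) = 2 - √(1/(T + T) + 5) = 2 - √(1/(2*T) + 5) = 2 - √(5 + 1/(2*T)))
148 + 112*g(11) = 148 + 112*(2 - √(20 + 2/11)/2) = 148 + 112*(2 - √2442/22) = 148 + (224 - 56*√2442/11) = 372 - 56*√2442/11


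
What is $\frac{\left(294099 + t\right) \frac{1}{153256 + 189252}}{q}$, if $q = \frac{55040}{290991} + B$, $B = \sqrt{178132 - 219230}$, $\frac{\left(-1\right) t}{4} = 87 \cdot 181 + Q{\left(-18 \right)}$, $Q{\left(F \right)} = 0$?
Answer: $\frac{462688400486880}{148991301075841814663} - \frac{19569500050301991 i \sqrt{41098}}{1191930408606734517304} \approx 3.1055 \cdot 10^{-6} - 0.0033284 i$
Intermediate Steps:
$t = -62988$ ($t = - 4 \left(87 \cdot 181 + 0\right) = - 4 \left(15747 + 0\right) = \left(-4\right) 15747 = -62988$)
$B = i \sqrt{41098}$ ($B = \sqrt{-41098} = i \sqrt{41098} \approx 202.73 i$)
$q = \frac{55040}{290991} + i \sqrt{41098} \approx 0.18915 + 202.73 i$
$\frac{\left(294099 + t\right) \frac{1}{153256 + 189252}}{q} = \frac{\left(294099 - 62988\right) \frac{1}{153256 + 189252}}{\frac{55040}{290991} + i \sqrt{41098}} = \frac{231111 \cdot \frac{1}{342508}}{\frac{55040}{290991} + i \sqrt{41098}} = \frac{231111}{342508 \left(\frac{55040}{290991} + i \sqrt{41098}\right)}$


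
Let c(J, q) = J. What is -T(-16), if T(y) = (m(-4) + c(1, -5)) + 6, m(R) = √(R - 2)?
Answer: -7 - I*√6 ≈ -7.0 - 2.4495*I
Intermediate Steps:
m(R) = √(-2 + R)
T(y) = 7 + I*√6 (T(y) = (√(-2 - 4) + 1) + 6 = (√(-6) + 1) + 6 = (I*√6 + 1) + 6 = (1 + I*√6) + 6 = 7 + I*√6)
-T(-16) = -(7 + I*√6) = -7 - I*√6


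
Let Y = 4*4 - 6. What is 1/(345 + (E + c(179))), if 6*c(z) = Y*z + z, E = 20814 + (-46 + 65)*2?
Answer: 6/129151 ≈ 4.6457e-5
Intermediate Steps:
E = 20852 (E = 20814 + 19*2 = 20814 + 38 = 20852)
Y = 10 (Y = 16 - 6 = 10)
c(z) = 11*z/6 (c(z) = (10*z + z)/6 = (11*z)/6 = 11*z/6)
1/(345 + (E + c(179))) = 1/(345 + (20852 + (11/6)*179)) = 1/(345 + (20852 + 1969/6)) = 1/(345 + 127081/6) = 1/(129151/6) = 6/129151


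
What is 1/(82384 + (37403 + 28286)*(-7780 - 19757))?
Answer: -1/1808795609 ≈ -5.5285e-10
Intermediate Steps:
1/(82384 + (37403 + 28286)*(-7780 - 19757)) = 1/(82384 + 65689*(-27537)) = 1/(82384 - 1808877993) = 1/(-1808795609) = -1/1808795609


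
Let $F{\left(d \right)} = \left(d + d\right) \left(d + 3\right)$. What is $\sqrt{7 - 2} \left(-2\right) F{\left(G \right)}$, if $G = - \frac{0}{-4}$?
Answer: $0$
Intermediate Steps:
$G = 0$ ($G = - \frac{0 \left(-1\right)}{4} = \left(-1\right) 0 = 0$)
$F{\left(d \right)} = 2 d \left(3 + d\right)$
$\sqrt{7 - 2} \left(-2\right) F{\left(G \right)} = \sqrt{7 - 2} \left(-2\right) 2 \cdot 0 \left(3 + 0\right) = \sqrt{5} \left(-2\right) 2 \cdot 0 \cdot 3 = - 2 \sqrt{5} \cdot 0 = 0$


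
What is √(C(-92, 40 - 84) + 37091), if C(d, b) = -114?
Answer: √36977 ≈ 192.29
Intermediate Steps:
√(C(-92, 40 - 84) + 37091) = √(-114 + 37091) = √36977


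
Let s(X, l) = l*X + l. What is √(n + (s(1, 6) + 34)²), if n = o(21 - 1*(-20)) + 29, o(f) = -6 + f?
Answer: 2*√545 ≈ 46.690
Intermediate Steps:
s(X, l) = l + X*l (s(X, l) = X*l + l = l + X*l)
n = 64 (n = (-6 + (21 - 1*(-20))) + 29 = (-6 + (21 + 20)) + 29 = (-6 + 41) + 29 = 35 + 29 = 64)
√(n + (s(1, 6) + 34)²) = √(64 + (6*(1 + 1) + 34)²) = √(64 + (6*2 + 34)²) = √(64 + (12 + 34)²) = √(64 + 46²) = √(64 + 2116) = √2180 = 2*√545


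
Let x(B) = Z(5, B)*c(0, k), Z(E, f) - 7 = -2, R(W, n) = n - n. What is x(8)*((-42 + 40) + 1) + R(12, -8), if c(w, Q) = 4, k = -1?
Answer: -20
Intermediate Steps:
R(W, n) = 0
Z(E, f) = 5 (Z(E, f) = 7 - 2 = 5)
x(B) = 20 (x(B) = 5*4 = 20)
x(8)*((-42 + 40) + 1) + R(12, -8) = 20*((-42 + 40) + 1) + 0 = 20*(-2 + 1) + 0 = 20*(-1) + 0 = -20 + 0 = -20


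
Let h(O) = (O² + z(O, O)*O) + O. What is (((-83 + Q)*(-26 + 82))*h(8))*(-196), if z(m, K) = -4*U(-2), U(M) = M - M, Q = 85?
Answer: -1580544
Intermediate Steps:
U(M) = 0
z(m, K) = 0 (z(m, K) = -4*0 = 0)
h(O) = O + O² (h(O) = (O² + 0*O) + O = (O² + 0) + O = O² + O = O + O²)
(((-83 + Q)*(-26 + 82))*h(8))*(-196) = (((-83 + 85)*(-26 + 82))*(8*(1 + 8)))*(-196) = ((2*56)*(8*9))*(-196) = (112*72)*(-196) = 8064*(-196) = -1580544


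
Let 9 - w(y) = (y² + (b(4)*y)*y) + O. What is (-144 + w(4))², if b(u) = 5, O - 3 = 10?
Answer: 59536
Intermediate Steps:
O = 13 (O = 3 + 10 = 13)
w(y) = -4 - 6*y² (w(y) = 9 - ((y² + (5*y)*y) + 13) = 9 - ((y² + 5*y²) + 13) = 9 - (6*y² + 13) = 9 - (13 + 6*y²) = 9 + (-13 - 6*y²) = -4 - 6*y²)
(-144 + w(4))² = (-144 + (-4 - 6*4²))² = (-144 + (-4 - 6*16))² = (-144 + (-4 - 96))² = (-144 - 100)² = (-244)² = 59536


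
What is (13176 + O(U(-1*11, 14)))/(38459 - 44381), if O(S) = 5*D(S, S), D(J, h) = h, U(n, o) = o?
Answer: -6623/2961 ≈ -2.2367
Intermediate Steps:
O(S) = 5*S
(13176 + O(U(-1*11, 14)))/(38459 - 44381) = (13176 + 5*14)/(38459 - 44381) = (13176 + 70)/(-5922) = 13246*(-1/5922) = -6623/2961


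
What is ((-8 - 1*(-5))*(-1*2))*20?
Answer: 120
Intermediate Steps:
((-8 - 1*(-5))*(-1*2))*20 = ((-8 + 5)*(-2))*20 = -3*(-2)*20 = 6*20 = 120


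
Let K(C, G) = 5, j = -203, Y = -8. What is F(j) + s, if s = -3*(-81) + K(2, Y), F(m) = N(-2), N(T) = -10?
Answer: 238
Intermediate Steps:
F(m) = -10
s = 248 (s = -3*(-81) + 5 = 243 + 5 = 248)
F(j) + s = -10 + 248 = 238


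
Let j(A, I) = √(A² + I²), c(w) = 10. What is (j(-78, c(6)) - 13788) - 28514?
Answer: -42302 + 2*√1546 ≈ -42223.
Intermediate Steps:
(j(-78, c(6)) - 13788) - 28514 = (√((-78)² + 10²) - 13788) - 28514 = (√(6084 + 100) - 13788) - 28514 = (√6184 - 13788) - 28514 = (2*√1546 - 13788) - 28514 = (-13788 + 2*√1546) - 28514 = -42302 + 2*√1546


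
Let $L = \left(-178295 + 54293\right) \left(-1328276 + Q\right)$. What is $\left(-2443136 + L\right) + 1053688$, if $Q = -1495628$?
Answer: $350168354360$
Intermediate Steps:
$L = 350169743808$ ($L = \left(-178295 + 54293\right) \left(-1328276 - 1495628\right) = \left(-124002\right) \left(-2823904\right) = 350169743808$)
$\left(-2443136 + L\right) + 1053688 = \left(-2443136 + 350169743808\right) + 1053688 = 350167300672 + 1053688 = 350168354360$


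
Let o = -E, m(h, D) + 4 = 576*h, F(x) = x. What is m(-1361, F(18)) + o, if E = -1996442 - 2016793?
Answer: 3229295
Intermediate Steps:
E = -4013235
m(h, D) = -4 + 576*h
o = 4013235 (o = -1*(-4013235) = 4013235)
m(-1361, F(18)) + o = (-4 + 576*(-1361)) + 4013235 = (-4 - 783936) + 4013235 = -783940 + 4013235 = 3229295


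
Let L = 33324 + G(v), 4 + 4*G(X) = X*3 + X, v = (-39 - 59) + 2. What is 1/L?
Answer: 1/33227 ≈ 3.0096e-5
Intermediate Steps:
v = -96 (v = -98 + 2 = -96)
G(X) = -1 + X (G(X) = -1 + (X*3 + X)/4 = -1 + (3*X + X)/4 = -1 + (4*X)/4 = -1 + X)
L = 33227 (L = 33324 + (-1 - 96) = 33324 - 97 = 33227)
1/L = 1/33227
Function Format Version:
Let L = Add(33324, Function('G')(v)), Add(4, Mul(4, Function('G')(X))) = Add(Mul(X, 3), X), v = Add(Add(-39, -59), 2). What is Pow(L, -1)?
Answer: Rational(1, 33227) ≈ 3.0096e-5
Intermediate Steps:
v = -96 (v = Add(-98, 2) = -96)
Function('G')(X) = Add(-1, X) (Function('G')(X) = Add(-1, Mul(Rational(1, 4), Add(Mul(X, 3), X))) = Add(-1, Mul(Rational(1, 4), Add(Mul(3, X), X))) = Add(-1, Mul(Rational(1, 4), Mul(4, X))) = Add(-1, X))
L = 33227 (L = Add(33324, Add(-1, -96)) = Add(33324, -97) = 33227)
Pow(L, -1) = Pow(33227, -1) = Rational(1, 33227)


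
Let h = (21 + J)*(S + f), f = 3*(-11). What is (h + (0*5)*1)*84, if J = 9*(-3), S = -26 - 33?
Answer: 46368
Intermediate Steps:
S = -59
f = -33
J = -27
h = 552 (h = (21 - 27)*(-59 - 33) = -6*(-92) = 552)
(h + (0*5)*1)*84 = (552 + (0*5)*1)*84 = (552 + 0*1)*84 = (552 + 0)*84 = 552*84 = 46368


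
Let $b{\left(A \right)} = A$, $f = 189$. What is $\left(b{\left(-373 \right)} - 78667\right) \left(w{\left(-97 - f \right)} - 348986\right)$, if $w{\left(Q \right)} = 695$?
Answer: $27528920640$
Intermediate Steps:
$\left(b{\left(-373 \right)} - 78667\right) \left(w{\left(-97 - f \right)} - 348986\right) = \left(-373 - 78667\right) \left(695 - 348986\right) = \left(-79040\right) \left(-348291\right) = 27528920640$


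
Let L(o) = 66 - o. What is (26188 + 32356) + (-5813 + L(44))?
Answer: 52753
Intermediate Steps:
(26188 + 32356) + (-5813 + L(44)) = (26188 + 32356) + (-5813 + (66 - 1*44)) = 58544 + (-5813 + (66 - 44)) = 58544 + (-5813 + 22) = 58544 - 5791 = 52753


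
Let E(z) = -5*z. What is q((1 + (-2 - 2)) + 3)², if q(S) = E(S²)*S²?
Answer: 0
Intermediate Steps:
q(S) = -5*S⁴ (q(S) = (-5*S²)*S² = -5*S⁴)
q((1 + (-2 - 2)) + 3)² = (-5*((1 + (-2 - 2)) + 3)⁴)² = (-5*((1 - 4) + 3)⁴)² = (-5*(-3 + 3)⁴)² = (-5*0⁴)² = (-5*0)² = 0² = 0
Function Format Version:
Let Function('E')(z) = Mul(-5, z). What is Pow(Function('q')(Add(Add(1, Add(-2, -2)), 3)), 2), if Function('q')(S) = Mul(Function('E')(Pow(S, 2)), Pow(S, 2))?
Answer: 0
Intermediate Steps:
Function('q')(S) = Mul(-5, Pow(S, 4)) (Function('q')(S) = Mul(Mul(-5, Pow(S, 2)), Pow(S, 2)) = Mul(-5, Pow(S, 4)))
Pow(Function('q')(Add(Add(1, Add(-2, -2)), 3)), 2) = Pow(Mul(-5, Pow(Add(Add(1, Add(-2, -2)), 3), 4)), 2) = Pow(Mul(-5, Pow(Add(Add(1, -4), 3), 4)), 2) = Pow(Mul(-5, Pow(Add(-3, 3), 4)), 2) = Pow(Mul(-5, Pow(0, 4)), 2) = Pow(Mul(-5, 0), 2) = Pow(0, 2) = 0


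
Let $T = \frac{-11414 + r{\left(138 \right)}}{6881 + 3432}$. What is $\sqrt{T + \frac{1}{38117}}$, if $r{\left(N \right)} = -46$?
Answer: $\frac{i \sqrt{171710481561024847}}{393100621} \approx 1.0541 i$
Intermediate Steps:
$T = - \frac{11460}{10313}$ ($T = \frac{-11414 - 46}{6881 + 3432} = - \frac{11460}{10313} \approx -1.1112$)
$\sqrt{T + \frac{1}{38117}} = \sqrt{- \frac{11460}{10313} + \frac{1}{38117}} = \sqrt{- \frac{436810507}{393100621}} = \frac{i \sqrt{171710481561024847}}{393100621}$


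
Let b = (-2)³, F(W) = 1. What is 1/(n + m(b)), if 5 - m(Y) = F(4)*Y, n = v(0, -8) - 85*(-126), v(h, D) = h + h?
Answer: 1/10723 ≈ 9.3258e-5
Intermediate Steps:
v(h, D) = 2*h
n = 10710 (n = 2*0 - 85*(-126) = 0 + 10710 = 10710)
b = -8
m(Y) = 5 - Y
1/(n + m(b)) = 1/(10710 + (5 - 1*(-8))) = 1/(10710 + (5 + 8)) = 1/(10710 + 13) = 1/10723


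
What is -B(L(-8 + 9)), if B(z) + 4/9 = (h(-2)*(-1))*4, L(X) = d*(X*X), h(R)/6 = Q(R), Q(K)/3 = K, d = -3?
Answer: -1292/9 ≈ -143.56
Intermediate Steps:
Q(K) = 3*K
h(R) = 18*R (h(R) = 6*(3*R) = 18*R)
L(X) = -3*X**2 (L(X) = -3*X*X = -3*X**2)
B(z) = 1292/9 (B(z) = -4/9 + ((18*(-2))*(-1))*4 = -4/9 - 36*(-1)*4 = -4/9 + 36*4 = -4/9 + 144 = 1292/9)
-B(L(-8 + 9)) = -1*1292/9 = -1292/9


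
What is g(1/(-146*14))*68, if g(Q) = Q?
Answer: -17/511 ≈ -0.033268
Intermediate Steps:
g(1/(-146*14))*68 = (1/(-146*14))*68 = -1/146*1/14*68 = -1/2044*68 = -17/511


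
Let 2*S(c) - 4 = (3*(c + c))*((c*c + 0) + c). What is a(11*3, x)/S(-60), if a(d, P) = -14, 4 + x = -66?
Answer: 7/318599 ≈ 2.1971e-5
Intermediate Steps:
x = -70 (x = -4 - 66 = -70)
S(c) = 2 + 3*c*(c + c²) (S(c) = 2 + ((3*(c + c))*((c*c + 0) + c))/2 = 2 + ((3*(2*c))*((c² + 0) + c))/2 = 2 + ((6*c)*(c² + c))/2 = 2 + ((6*c)*(c + c²))/2 = 2 + (6*c*(c + c²))/2 = 2 + 3*c*(c + c²))
a(11*3, x)/S(-60) = -14/(2 + 3*(-60)² + 3*(-60)³) = -14/(2 + 3*3600 + 3*(-216000)) = -14/(2 + 10800 - 648000) = -14/(-637198) = -14*(-1/637198) = 7/318599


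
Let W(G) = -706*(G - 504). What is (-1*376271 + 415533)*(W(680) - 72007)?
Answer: -7705677906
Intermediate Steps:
W(G) = 355824 - 706*G (W(G) = -706*(-504 + G) = 355824 - 706*G)
(-1*376271 + 415533)*(W(680) - 72007) = (-1*376271 + 415533)*((355824 - 706*680) - 72007) = (-376271 + 415533)*((355824 - 480080) - 72007) = 39262*(-124256 - 72007) = 39262*(-196263) = -7705677906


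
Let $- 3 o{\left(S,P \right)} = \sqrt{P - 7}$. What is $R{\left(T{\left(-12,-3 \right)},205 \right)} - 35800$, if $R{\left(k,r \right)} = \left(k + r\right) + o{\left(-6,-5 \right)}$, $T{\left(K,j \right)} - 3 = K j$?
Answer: $-35556 - \frac{2 i \sqrt{3}}{3} \approx -35556.0 - 1.1547 i$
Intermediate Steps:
$T{\left(K,j \right)} = 3 + K j$
$o{\left(S,P \right)} = - \frac{\sqrt{-7 + P}}{3}$ ($o{\left(S,P \right)} = - \frac{\sqrt{P - 7}}{3} = - \frac{\sqrt{-7 + P}}{3}$)
$R{\left(k,r \right)} = k + r - \frac{2 i \sqrt{3}}{3}$ ($R{\left(k,r \right)} = \left(k + r\right) - \frac{\sqrt{-7 - 5}}{3} = \left(k + r\right) - \frac{\sqrt{-12}}{3} = \left(k + r\right) - \frac{2 i \sqrt{3}}{3} = k + r - \frac{2 i \sqrt{3}}{3}$)
$R{\left(T{\left(-12,-3 \right)},205 \right)} - 35800 = \left(\left(3 - -36\right) + 205 - \frac{2 i \sqrt{3}}{3}\right) - 35800 = \left(\left(3 + 36\right) + 205 - \frac{2 i \sqrt{3}}{3}\right) - 35800 = \left(39 + 205 - \frac{2 i \sqrt{3}}{3}\right) - 35800 = \left(244 - \frac{2 i \sqrt{3}}{3}\right) - 35800 = -35556 - \frac{2 i \sqrt{3}}{3}$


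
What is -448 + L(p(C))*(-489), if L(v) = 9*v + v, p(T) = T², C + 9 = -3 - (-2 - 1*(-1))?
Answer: -592138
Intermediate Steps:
C = -11 (C = -9 + (-3 - (-2 - 1*(-1))) = -9 + (-3 - (-2 + 1)) = -9 + (-3 - 1*(-1)) = -9 + (-3 + 1) = -9 - 2 = -11)
L(v) = 10*v
-448 + L(p(C))*(-489) = -448 + (10*(-11)²)*(-489) = -448 + (10*121)*(-489) = -448 + 1210*(-489) = -448 - 591690 = -592138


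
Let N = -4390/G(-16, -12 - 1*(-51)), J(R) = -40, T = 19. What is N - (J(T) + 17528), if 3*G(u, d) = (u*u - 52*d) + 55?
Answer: -30013726/1717 ≈ -17480.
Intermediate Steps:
G(u, d) = 55/3 - 52*d/3 + u²/3 (G(u, d) = ((u*u - 52*d) + 55)/3 = ((u² - 52*d) + 55)/3 = (55 + u² - 52*d)/3 = 55/3 - 52*d/3 + u²/3)
N = 13170/1717 (N = -4390/(55/3 - 52*(-12 - 1*(-51))/3 + (⅓)*(-16)²) = -4390/(55/3 - 52*(-12 + 51)/3 + (⅓)*256) = -4390/(55/3 - 52/3*39 + 256/3) = -4390/(55/3 - 676 + 256/3) = -4390/(-1717/3) = -4390*(-3/1717) = 13170/1717 ≈ 7.6704)
N - (J(T) + 17528) = 13170/1717 - (-40 + 17528) = 13170/1717 - 1*17488 = 13170/1717 - 17488 = -30013726/1717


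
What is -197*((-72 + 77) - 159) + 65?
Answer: 30403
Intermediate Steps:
-197*((-72 + 77) - 159) + 65 = -197*(5 - 159) + 65 = -197*(-154) + 65 = 30338 + 65 = 30403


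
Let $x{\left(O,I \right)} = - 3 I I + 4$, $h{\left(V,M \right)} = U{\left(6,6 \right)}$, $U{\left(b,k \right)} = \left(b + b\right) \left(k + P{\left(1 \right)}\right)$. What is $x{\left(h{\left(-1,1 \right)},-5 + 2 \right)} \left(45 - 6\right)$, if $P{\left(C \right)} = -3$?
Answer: $-897$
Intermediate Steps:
$U{\left(b,k \right)} = 2 b \left(-3 + k\right)$ ($U{\left(b,k \right)} = \left(b + b\right) \left(k - 3\right) = 2 b \left(-3 + k\right)$)
$h{\left(V,M \right)} = 36$ ($h{\left(V,M \right)} = 2 \cdot 6 \left(-3 + 6\right) = 2 \cdot 6 \cdot 3 = 36$)
$x{\left(O,I \right)} = 4 - 3 I^{2}$ ($x{\left(O,I \right)} = - 3 I^{2} + 4 = 4 - 3 I^{2}$)
$x{\left(h{\left(-1,1 \right)},-5 + 2 \right)} \left(45 - 6\right) = \left(4 - 3 \left(-5 + 2\right)^{2}\right) \left(45 - 6\right) = \left(4 - 3 \left(-3\right)^{2}\right) 39 = \left(4 - 27\right) 39 = \left(-23\right) 39 = -897$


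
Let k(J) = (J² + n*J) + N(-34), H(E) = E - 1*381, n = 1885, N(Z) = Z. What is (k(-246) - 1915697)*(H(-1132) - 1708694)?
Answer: 3965841767475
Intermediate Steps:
H(E) = -381 + E (H(E) = E - 381 = -381 + E)
k(J) = -34 + J² + 1885*J (k(J) = (J² + 1885*J) - 34 = -34 + J² + 1885*J)
(k(-246) - 1915697)*(H(-1132) - 1708694) = ((-34 + (-246)² + 1885*(-246)) - 1915697)*((-381 - 1132) - 1708694) = ((-34 + 60516 - 463710) - 1915697)*(-1513 - 1708694) = (-403228 - 1915697)*(-1710207) = -2318925*(-1710207) = 3965841767475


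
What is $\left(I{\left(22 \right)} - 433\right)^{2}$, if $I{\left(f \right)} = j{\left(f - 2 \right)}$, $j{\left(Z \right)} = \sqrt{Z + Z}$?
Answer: $187529 - 1732 \sqrt{10} \approx 1.8205 \cdot 10^{5}$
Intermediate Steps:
$j{\left(Z \right)} = \sqrt{2} \sqrt{Z}$ ($j{\left(Z \right)} = \sqrt{2 Z} = \sqrt{2} \sqrt{Z}$)
$I{\left(f \right)} = \sqrt{2} \sqrt{-2 + f}$ ($I{\left(f \right)} = \sqrt{2} \sqrt{f - 2} = \sqrt{2} \sqrt{-2 + f}$)
$\left(I{\left(22 \right)} - 433\right)^{2} = \left(\sqrt{-4 + 2 \cdot 22} - 433\right)^{2} = \left(\sqrt{-4 + 44} - 433\right)^{2} = \left(\sqrt{40} - 433\right)^{2} = \left(2 \sqrt{10} - 433\right)^{2} = \left(-433 + 2 \sqrt{10}\right)^{2}$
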